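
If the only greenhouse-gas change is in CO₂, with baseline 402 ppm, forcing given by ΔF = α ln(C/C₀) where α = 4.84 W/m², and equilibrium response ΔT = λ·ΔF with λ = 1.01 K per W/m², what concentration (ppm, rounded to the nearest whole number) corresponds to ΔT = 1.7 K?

Required forcing: ΔF = ΔT/λ = 1.7/1.01 = 1.6832 W/m².
Then ln(C/402) = ΔF/4.84 = 1.6832/4.84 = 0.34777.
So C = 402 × e^0.34777 = 402 × 1.41591 = 569.20 ppm.

C ≈ 569 ppm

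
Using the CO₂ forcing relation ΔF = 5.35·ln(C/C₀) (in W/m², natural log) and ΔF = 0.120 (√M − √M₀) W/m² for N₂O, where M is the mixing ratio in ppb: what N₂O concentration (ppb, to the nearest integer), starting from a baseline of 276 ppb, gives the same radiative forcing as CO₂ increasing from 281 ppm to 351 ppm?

M ≈ 704 ppb

CO₂ forcing: 5.35 × ln(351/281) = 5.35 × 0.222432 = 1.19001 W/m².
Set 0.120(√M − √276) = 1.19001: √M = 1.19001/0.120 + √276 = 9.9168 + 16.6132 = 26.5300.
M = (26.5300)² = 703.84 ppb.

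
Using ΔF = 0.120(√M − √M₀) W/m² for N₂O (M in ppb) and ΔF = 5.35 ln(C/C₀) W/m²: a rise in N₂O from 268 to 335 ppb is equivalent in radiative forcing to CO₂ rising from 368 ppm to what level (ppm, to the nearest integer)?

C ≈ 384 ppm

N₂O forcing: 0.120 × (√335 − √268) = 0.120 × (18.3030 − 16.3707) = 0.120 × 1.9323 = 0.23188 W/m².
Set 5.35 ln(C/368) = 0.23188: ln(C/368) = 0.23188/5.35 = 0.04334, so C = 368 × e^0.04334 = 368 × 1.04429 = 384.30 ppm.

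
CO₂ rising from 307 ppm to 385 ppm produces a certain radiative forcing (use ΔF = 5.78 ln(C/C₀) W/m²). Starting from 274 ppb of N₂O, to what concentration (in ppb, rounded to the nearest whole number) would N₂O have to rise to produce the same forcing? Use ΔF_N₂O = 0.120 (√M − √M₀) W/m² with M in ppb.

M ≈ 754 ppb

CO₂ forcing: 5.78 × ln(385/307) = 5.78 × 0.226396 = 1.30857 W/m².
Set 0.120(√M − √274) = 1.30857: √M = 1.30857/0.120 + √274 = 10.9048 + 16.5529 = 27.4577.
M = (27.4577)² = 753.93 ppb.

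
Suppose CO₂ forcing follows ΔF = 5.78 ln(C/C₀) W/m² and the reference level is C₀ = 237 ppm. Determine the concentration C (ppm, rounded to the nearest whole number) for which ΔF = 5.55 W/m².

C ≈ 619 ppm

Set 5.78 ln(C/237) = 5.55, so ln(C/237) = 5.55/5.78 = 0.96021.
Then C/237 = e^0.96021 = 2.61224, giving C = 237 × 2.61224 = 619.10 ppm.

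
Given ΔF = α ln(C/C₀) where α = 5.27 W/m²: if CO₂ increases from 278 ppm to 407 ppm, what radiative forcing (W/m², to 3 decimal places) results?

ΔF = 2.009 W/m²

CO₂: 5.27 × ln(407/278) = 5.27 × ln(1.46403) = 5.27 × 0.38119 = 2.0089 W/m².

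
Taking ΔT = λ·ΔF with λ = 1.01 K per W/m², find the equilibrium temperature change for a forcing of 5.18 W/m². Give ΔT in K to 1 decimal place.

ΔT = λ ΔF = 1.01 × 5.18 = 5.2318 K.

ΔT = 5.2 K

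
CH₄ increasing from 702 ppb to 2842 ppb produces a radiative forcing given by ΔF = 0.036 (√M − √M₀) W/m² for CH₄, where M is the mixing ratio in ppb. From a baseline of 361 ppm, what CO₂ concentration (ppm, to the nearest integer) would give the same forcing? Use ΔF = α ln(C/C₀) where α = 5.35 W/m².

CH₄ forcing: 0.036 × (√2842 − √702) = 0.036 × (53.3104 − 26.4953) = 0.036 × 26.8151 = 0.96534 W/m².
Set 5.35 ln(C/361) = 0.96534: ln(C/361) = 0.96534/5.35 = 0.18044, so C = 361 × e^0.18044 = 361 × 1.19774 = 432.38 ppm.

C ≈ 432 ppm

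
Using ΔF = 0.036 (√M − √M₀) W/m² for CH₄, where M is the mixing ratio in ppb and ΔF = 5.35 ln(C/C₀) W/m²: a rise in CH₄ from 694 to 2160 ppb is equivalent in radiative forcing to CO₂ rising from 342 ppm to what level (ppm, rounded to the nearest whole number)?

CH₄ forcing: 0.036 × (√2160 − √694) = 0.036 × (46.4758 − 26.3439) = 0.036 × 20.1319 = 0.72475 W/m².
Set 5.35 ln(C/342) = 0.72475: ln(C/342) = 0.72475/5.35 = 0.13547, so C = 342 × e^0.13547 = 342 × 1.14507 = 391.61 ppm.

C ≈ 392 ppm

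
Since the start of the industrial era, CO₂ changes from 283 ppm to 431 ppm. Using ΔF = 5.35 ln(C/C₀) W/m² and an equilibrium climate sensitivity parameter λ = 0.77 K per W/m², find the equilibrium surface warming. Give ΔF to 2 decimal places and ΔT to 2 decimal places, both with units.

CO₂: 5.35 × ln(431/283) = 5.35 × ln(1.52297) = 5.35 × 0.42066 = 2.2505 W/m².
ΔT = λ ΔF = 0.77 × 2.25 = 1.7325 K.

ΔF = 2.25 W/m²; ΔT = 1.73 K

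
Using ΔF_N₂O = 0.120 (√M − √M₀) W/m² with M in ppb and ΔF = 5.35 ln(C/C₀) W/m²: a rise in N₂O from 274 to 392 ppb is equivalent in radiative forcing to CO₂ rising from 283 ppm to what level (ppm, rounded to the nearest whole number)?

C ≈ 304 ppm

N₂O forcing: 0.120 × (√392 − √274) = 0.120 × (19.7990 − 16.5529) = 0.120 × 3.2461 = 0.38953 W/m².
Set 5.35 ln(C/283) = 0.38953: ln(C/283) = 0.38953/5.35 = 0.07281, so C = 283 × e^0.07281 = 283 × 1.07553 = 304.37 ppm.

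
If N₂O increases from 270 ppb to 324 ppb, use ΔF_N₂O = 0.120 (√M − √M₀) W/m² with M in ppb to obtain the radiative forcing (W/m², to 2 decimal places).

N₂O: 0.120 × (√324 − √270) = 0.120 × (18.0000 − 16.4317) = 0.120 × 1.5683 = 0.1882 W/m².

ΔF = 0.19 W/m²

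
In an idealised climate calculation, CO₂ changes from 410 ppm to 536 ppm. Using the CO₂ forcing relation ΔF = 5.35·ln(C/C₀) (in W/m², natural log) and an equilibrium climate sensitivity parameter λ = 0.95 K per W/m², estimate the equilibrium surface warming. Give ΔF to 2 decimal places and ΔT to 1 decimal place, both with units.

CO₂: 5.35 × ln(536/410) = 5.35 × ln(1.30732) = 5.35 × 0.26798 = 1.4337 W/m².
ΔT = λ ΔF = 0.95 × 1.43 = 1.3585 K.

ΔF = 1.43 W/m²; ΔT = 1.4 K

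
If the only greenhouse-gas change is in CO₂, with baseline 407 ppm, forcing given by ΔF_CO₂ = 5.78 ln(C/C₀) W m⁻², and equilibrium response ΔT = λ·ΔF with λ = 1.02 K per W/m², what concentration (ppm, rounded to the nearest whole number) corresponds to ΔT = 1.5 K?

C ≈ 525 ppm

Required forcing: ΔF = ΔT/λ = 1.5/1.02 = 1.4706 W/m².
Then ln(C/407) = ΔF/5.78 = 1.4706/5.78 = 0.25443.
So C = 407 × e^0.25443 = 407 × 1.28973 = 524.92 ppm.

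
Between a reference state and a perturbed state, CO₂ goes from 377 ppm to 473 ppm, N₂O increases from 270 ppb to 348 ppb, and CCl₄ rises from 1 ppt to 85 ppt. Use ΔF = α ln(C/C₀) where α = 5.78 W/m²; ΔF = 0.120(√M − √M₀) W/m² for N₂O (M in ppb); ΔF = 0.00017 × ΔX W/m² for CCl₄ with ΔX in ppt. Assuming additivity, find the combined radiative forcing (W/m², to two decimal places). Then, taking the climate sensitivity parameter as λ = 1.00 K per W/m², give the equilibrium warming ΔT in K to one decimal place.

CO₂: 5.78 × ln(473/377) = 5.78 × ln(1.25464) = 5.78 × 0.22685 = 1.3112 W/m².
N₂O: 0.120 × (√348 − √270) = 0.120 × (18.6548 − 16.4317) = 0.120 × 2.2231 = 0.2668 W/m².
CCl₄: ΔF = 0.00017 × (85 − 1) = 0.00017 × 84 = 0.0143 W/m².
Total ΔF = 1.3112 + 0.2668 + 0.0143 = 1.5923 W/m².
ΔT = λ ΔF = 1.00 × 1.59 = 1.5900 K.

ΔF = 1.59 W/m²; ΔT = 1.6 K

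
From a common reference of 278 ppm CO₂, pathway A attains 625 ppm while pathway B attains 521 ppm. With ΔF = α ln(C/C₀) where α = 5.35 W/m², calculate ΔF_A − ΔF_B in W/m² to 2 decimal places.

ΔF_A − ΔF_B = 0.97 W/m²

ΔF_A = 5.35 ln(625/278) = 5.35 × 0.81013 = 4.3342 W/m².
ΔF_B = 5.35 ln(521/278) = 5.35 × 0.62813 = 3.3605 W/m².
Difference: 4.3342 − 3.3605 = 0.9737 W/m².
(Equivalently, ΔF_A − ΔF_B = 5.35 ln(625/521) = 5.35 × 0.18200 = 0.9737 W/m².)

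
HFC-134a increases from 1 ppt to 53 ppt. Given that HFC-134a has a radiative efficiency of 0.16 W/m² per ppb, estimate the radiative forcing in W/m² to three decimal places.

HFC-134a: Δ = 53 − 1 = 52 ppt = 0.052 ppb; ΔF = 0.16 × 0.052 = 0.0083 W/m².

ΔF = 0.008 W/m²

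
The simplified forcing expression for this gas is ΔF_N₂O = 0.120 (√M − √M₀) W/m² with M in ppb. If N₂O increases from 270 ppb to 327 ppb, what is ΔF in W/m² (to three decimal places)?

N₂O: 0.120 × (√327 − √270) = 0.120 × (18.0831 − 16.4317) = 0.120 × 1.6514 = 0.1982 W/m².

ΔF = 0.198 W/m²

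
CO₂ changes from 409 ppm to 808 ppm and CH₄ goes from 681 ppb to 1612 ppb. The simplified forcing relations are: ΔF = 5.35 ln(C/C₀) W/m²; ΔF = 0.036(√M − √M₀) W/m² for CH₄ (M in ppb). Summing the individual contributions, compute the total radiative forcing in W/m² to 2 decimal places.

CO₂: 5.35 × ln(808/409) = 5.35 × ln(1.97555) = 5.35 × 0.68085 = 3.6425 W/m².
CH₄: 0.036 × (√1612 − √681) = 0.036 × (40.1497 − 26.0960) = 0.036 × 14.0537 = 0.5059 W/m².
Total ΔF = 3.6425 + 0.5059 = 4.1484 W/m².

ΔF = 4.15 W/m²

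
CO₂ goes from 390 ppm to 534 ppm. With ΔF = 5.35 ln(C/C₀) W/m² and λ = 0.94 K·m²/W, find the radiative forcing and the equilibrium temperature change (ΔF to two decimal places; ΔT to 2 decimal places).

CO₂: 5.35 × ln(534/390) = 5.35 × ln(1.36923) = 5.35 × 0.31425 = 1.6812 W/m².
ΔT = λ ΔF = 0.94 × 1.68 = 1.5792 K.

ΔF = 1.68 W/m²; ΔT = 1.58 K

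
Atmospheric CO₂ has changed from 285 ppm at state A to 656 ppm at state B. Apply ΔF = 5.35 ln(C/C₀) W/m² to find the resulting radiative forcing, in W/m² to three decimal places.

CO₂: 5.35 × ln(656/285) = 5.35 × ln(2.30175) = 5.35 × 0.83367 = 4.4601 W/m².

ΔF = 4.460 W/m²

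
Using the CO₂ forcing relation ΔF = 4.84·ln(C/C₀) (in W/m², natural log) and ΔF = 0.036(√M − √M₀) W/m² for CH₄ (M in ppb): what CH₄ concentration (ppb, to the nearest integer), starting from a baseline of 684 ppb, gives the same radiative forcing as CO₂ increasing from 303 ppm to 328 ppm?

CO₂ forcing: 4.84 × ln(328/303) = 4.84 × 0.079281 = 0.38372 W/m².
Set 0.036(√M − √684) = 0.38372: √M = 0.38372/0.036 + √684 = 10.6589 + 26.1534 = 36.8123.
M = (36.8123)² = 1355.15 ppb.

M ≈ 1355 ppb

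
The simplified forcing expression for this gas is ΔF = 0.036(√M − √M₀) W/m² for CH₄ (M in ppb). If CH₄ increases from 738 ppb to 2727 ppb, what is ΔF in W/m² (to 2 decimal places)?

ΔF = 0.90 W/m²

CH₄: 0.036 × (√2727 − √738) = 0.036 × (52.2207 − 27.1662) = 0.036 × 25.0545 = 0.9020 W/m².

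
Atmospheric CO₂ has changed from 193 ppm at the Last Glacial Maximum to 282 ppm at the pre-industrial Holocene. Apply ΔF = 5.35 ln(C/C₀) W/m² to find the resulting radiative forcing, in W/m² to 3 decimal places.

ΔF = 2.029 W/m²

CO₂: 5.35 × ln(282/193) = 5.35 × ln(1.46114) = 5.35 × 0.37922 = 2.0288 W/m².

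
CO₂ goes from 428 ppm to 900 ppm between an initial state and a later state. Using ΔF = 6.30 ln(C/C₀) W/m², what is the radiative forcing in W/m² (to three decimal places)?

ΔF = 4.683 W/m²

CO₂: 6.30 × ln(900/428) = 6.30 × ln(2.10280) = 6.30 × 0.74327 = 4.6826 W/m².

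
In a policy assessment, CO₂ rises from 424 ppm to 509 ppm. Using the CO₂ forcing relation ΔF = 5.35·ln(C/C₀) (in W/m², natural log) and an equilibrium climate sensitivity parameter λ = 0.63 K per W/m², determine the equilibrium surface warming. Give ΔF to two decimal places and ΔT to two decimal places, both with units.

ΔF = 0.98 W/m²; ΔT = 0.62 K

CO₂: 5.35 × ln(509/424) = 5.35 × ln(1.20047) = 5.35 × 0.18271 = 0.9775 W/m².
ΔT = λ ΔF = 0.63 × 0.98 = 0.6174 K.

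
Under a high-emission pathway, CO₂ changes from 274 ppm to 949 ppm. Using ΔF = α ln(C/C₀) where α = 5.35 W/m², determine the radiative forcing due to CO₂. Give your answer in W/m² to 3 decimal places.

ΔF = 6.646 W/m²

CO₂ absorption bands are partially saturated, so forcing scales with the logarithm of the concentration ratio.
CO₂: 5.35 × ln(949/274) = 5.35 × ln(3.46350) = 5.35 × 1.24228 = 6.6462 W/m².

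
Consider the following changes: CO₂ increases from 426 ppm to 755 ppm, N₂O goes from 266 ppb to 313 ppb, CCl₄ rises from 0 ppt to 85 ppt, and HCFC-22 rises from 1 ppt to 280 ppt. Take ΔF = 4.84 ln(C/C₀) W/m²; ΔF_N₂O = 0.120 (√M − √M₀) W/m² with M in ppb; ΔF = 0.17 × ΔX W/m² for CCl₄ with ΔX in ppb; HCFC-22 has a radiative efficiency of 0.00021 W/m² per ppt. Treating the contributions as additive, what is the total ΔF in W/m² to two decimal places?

ΔF = 3.01 W/m²

CO₂: 4.84 × ln(755/426) = 4.84 × ln(1.77230) = 4.84 × 0.57228 = 2.7698 W/m².
N₂O: 0.120 × (√313 − √266) = 0.120 × (17.6918 − 16.3095) = 0.120 × 1.3823 = 0.1659 W/m².
CCl₄: Δ = 85 − 0 = 85 ppt = 0.085 ppb; ΔF = 0.17 × 0.085 = 0.0145 W/m².
HCFC-22: ΔF = 0.00021 × (280 − 1) = 0.00021 × 279 = 0.0586 W/m².
Total ΔF = 2.7698 + 0.1659 + 0.0145 + 0.0586 = 3.0088 W/m².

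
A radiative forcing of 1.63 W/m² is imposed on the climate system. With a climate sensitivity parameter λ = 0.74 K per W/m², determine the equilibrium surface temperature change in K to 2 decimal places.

ΔT = 1.21 K

ΔT = λ ΔF = 0.74 × 1.63 = 1.2062 K.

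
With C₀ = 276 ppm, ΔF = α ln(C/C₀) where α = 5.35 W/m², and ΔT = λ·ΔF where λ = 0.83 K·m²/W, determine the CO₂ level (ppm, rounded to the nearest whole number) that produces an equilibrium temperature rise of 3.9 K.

Required forcing: ΔF = ΔT/λ = 3.9/0.83 = 4.6988 W/m².
Then ln(C/276) = ΔF/5.35 = 4.6988/5.35 = 0.87828.
So C = 276 × e^0.87828 = 276 × 2.40676 = 664.27 ppm.

C ≈ 664 ppm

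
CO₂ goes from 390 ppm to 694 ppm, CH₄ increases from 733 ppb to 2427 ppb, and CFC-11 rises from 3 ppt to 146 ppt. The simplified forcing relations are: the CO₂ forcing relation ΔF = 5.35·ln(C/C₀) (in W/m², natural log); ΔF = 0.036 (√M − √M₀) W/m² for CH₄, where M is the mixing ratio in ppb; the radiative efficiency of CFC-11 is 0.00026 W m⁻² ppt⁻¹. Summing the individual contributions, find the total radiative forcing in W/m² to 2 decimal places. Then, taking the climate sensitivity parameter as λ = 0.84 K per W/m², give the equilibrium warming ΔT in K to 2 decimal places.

CO₂: 5.35 × ln(694/390) = 5.35 × ln(1.77949) = 5.35 × 0.57633 = 3.0834 W/m².
CH₄: 0.036 × (√2427 − √733) = 0.036 × (49.2646 − 27.0740) = 0.036 × 22.1906 = 0.7989 W/m².
CFC-11: ΔF = 0.00026 × (146 − 3) = 0.00026 × 143 = 0.0372 W/m².
Total ΔF = 3.0834 + 0.7989 + 0.0372 = 3.9195 W/m².
ΔT = λ ΔF = 0.84 × 3.92 = 3.2928 K.

ΔF = 3.92 W/m²; ΔT = 3.29 K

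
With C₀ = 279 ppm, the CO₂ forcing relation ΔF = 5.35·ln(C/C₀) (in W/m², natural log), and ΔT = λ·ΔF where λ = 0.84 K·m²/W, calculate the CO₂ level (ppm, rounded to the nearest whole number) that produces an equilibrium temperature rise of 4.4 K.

Required forcing: ΔF = ΔT/λ = 4.4/0.84 = 5.2381 W/m².
Then ln(C/279) = ΔF/5.35 = 5.2381/5.35 = 0.97908.
So C = 279 × e^0.97908 = 279 × 2.66201 = 742.70 ppm.

C ≈ 743 ppm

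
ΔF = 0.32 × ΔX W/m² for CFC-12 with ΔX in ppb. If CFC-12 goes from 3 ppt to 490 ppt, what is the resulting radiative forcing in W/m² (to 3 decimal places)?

ΔF = 0.156 W/m²

CFC-12: Δ = 490 − 3 = 487 ppt = 0.487 ppb; ΔF = 0.32 × 0.487 = 0.1558 W/m².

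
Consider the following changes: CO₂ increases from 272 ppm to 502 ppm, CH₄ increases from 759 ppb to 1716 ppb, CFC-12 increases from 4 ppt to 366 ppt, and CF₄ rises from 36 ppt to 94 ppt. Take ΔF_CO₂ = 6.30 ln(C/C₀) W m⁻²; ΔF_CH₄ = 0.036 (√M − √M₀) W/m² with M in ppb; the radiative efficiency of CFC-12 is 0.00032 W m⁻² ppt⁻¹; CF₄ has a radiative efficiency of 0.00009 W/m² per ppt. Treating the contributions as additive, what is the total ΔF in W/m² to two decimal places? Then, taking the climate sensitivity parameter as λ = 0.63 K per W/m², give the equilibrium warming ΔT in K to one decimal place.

ΔF = 4.48 W/m²; ΔT = 2.8 K

CO₂: 6.30 × ln(502/272) = 6.30 × ln(1.84559) = 6.30 × 0.61280 = 3.8606 W/m².
CH₄: 0.036 × (√1716 − √759) = 0.036 × (41.4246 − 27.5500) = 0.036 × 13.8746 = 0.4995 W/m².
CFC-12: ΔF = 0.00032 × (366 − 4) = 0.00032 × 362 = 0.1158 W/m².
CF₄: ΔF = 0.00009 × (94 − 36) = 0.00009 × 58 = 0.0052 W/m².
Total ΔF = 3.8606 + 0.4995 + 0.1158 + 0.0052 = 4.4811 W/m².
ΔT = λ ΔF = 0.63 × 4.48 = 2.8224 K.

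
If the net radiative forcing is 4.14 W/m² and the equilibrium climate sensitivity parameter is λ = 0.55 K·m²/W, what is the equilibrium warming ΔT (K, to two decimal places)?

ΔT = λ ΔF = 0.55 × 4.14 = 2.2770 K.

ΔT = 2.28 K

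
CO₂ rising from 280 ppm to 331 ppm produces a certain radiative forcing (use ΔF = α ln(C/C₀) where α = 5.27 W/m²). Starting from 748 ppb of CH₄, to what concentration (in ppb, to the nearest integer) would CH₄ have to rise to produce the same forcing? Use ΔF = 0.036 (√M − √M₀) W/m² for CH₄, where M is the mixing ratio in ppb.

CO₂ forcing: 5.27 × ln(331/280) = 5.27 × 0.167329 = 0.88182 W/m².
Set 0.036(√M − √748) = 0.88182: √M = 0.88182/0.036 + √748 = 24.4950 + 27.3496 = 51.8446.
M = (51.8446)² = 2687.86 ppb.

M ≈ 2688 ppb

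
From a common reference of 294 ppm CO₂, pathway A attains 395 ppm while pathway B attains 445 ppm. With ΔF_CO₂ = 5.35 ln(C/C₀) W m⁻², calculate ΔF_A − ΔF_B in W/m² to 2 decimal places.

ΔF_A − ΔF_B = -0.64 W/m²

ΔF_A = 5.35 ln(395/294) = 5.35 × 0.29531 = 1.5799 W/m².
ΔF_B = 5.35 ln(445/294) = 5.35 × 0.41449 = 2.2175 W/m².
Difference: 1.5799 − 2.2175 = -0.6376 W/m².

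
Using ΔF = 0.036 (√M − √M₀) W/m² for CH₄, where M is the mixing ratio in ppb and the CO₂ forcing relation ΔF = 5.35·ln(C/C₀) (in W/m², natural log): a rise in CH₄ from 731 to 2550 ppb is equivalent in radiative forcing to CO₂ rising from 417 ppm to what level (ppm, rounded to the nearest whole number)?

C ≈ 488 ppm

CH₄ forcing: 0.036 × (√2550 − √731) = 0.036 × (50.4975 − 27.0370) = 0.036 × 23.4605 = 0.84458 W/m².
Set 5.35 ln(C/417) = 0.84458: ln(C/417) = 0.84458/5.35 = 0.15787, so C = 417 × e^0.15787 = 417 × 1.17101 = 488.31 ppm.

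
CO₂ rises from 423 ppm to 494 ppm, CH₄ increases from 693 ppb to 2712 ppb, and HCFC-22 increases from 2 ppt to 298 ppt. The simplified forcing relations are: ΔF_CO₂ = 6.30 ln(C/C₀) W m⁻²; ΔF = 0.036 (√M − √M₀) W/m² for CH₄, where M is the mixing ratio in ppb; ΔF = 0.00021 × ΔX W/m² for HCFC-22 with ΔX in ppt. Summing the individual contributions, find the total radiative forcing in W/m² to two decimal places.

ΔF = 1.97 W/m²

CO₂: 6.30 × ln(494/423) = 6.30 × ln(1.16785) = 6.30 × 0.15516 = 0.9775 W/m².
CH₄: 0.036 × (√2712 − √693) = 0.036 × (52.0769 − 26.3249) = 0.036 × 25.7520 = 0.9271 W/m².
HCFC-22: ΔF = 0.00021 × (298 − 2) = 0.00021 × 296 = 0.0622 W/m².
Total ΔF = 0.9775 + 0.9271 + 0.0622 = 1.9668 W/m².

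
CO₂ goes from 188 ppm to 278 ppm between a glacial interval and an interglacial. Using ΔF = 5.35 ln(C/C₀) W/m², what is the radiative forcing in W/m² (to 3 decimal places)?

ΔF = 2.093 W/m²

CO₂: 5.35 × ln(278/188) = 5.35 × ln(1.47872) = 5.35 × 0.39118 = 2.0928 W/m².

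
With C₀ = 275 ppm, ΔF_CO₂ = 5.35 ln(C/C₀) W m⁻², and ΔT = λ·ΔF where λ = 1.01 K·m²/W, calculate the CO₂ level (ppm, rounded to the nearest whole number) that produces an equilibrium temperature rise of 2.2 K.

C ≈ 413 ppm

Required forcing: ΔF = ΔT/λ = 2.2/1.01 = 2.1782 W/m².
Then ln(C/275) = ΔF/5.35 = 2.1782/5.35 = 0.40714.
So C = 275 × e^0.40714 = 275 × 1.50251 = 413.19 ppm.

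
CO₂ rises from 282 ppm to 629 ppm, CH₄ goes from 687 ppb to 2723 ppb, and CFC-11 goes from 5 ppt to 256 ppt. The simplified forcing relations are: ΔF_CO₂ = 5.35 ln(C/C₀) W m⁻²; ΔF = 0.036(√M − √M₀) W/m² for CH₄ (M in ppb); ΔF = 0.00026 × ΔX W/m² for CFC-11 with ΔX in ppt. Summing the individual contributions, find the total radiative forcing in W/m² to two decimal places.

ΔF = 5.29 W/m²

CO₂: 5.35 × ln(629/282) = 5.35 × ln(2.23050) = 5.35 × 0.80223 = 4.2919 W/m².
CH₄: 0.036 × (√2723 − √687) = 0.036 × (52.1824 − 26.2107) = 0.036 × 25.9717 = 0.9350 W/m².
CFC-11: ΔF = 0.00026 × (256 − 5) = 0.00026 × 251 = 0.0653 W/m².
Total ΔF = 4.2919 + 0.9350 + 0.0653 = 5.2922 W/m².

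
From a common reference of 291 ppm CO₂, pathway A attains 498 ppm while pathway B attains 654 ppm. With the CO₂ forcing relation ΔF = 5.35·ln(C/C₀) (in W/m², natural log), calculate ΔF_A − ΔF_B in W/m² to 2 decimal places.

ΔF_A = 5.35 ln(498/291) = 5.35 × 0.53728 = 2.8744 W/m².
ΔF_B = 5.35 ln(654/291) = 5.35 × 0.80978 = 4.3323 W/m².
Difference: 2.8744 − 4.3323 = -1.4579 W/m².
(Equivalently, ΔF_A − ΔF_B = 5.35 ln(498/654) = 5.35 × -0.27251 = -1.4579 W/m².)

ΔF_A − ΔF_B = -1.46 W/m²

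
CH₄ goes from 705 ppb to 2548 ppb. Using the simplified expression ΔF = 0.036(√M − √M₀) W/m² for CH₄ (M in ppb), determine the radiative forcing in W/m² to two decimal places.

ΔF = 0.86 W/m²

CH₄: 0.036 × (√2548 − √705) = 0.036 × (50.4777 − 26.5518) = 0.036 × 23.9259 = 0.8613 W/m².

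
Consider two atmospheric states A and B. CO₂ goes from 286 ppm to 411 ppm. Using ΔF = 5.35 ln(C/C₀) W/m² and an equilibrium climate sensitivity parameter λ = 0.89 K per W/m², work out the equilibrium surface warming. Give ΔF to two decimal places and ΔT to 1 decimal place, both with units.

CO₂: 5.35 × ln(411/286) = 5.35 × ln(1.43706) = 5.35 × 0.36260 = 1.9399 W/m².
ΔT = λ ΔF = 0.89 × 1.94 = 1.7266 K.

ΔF = 1.94 W/m²; ΔT = 1.7 K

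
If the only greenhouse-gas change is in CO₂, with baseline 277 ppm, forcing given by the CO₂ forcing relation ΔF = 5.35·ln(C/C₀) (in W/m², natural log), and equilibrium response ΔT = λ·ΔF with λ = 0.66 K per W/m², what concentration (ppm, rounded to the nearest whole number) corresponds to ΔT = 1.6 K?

C ≈ 436 ppm

Required forcing: ΔF = ΔT/λ = 1.6/0.66 = 2.4242 W/m².
Then ln(C/277) = ΔF/5.35 = 2.4242/5.35 = 0.45312.
So C = 277 × e^0.45312 = 277 × 1.57321 = 435.78 ppm.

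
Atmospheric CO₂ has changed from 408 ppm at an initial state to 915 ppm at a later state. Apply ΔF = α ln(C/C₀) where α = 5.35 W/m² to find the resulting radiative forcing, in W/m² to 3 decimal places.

ΔF = 4.321 W/m²

CO₂: 5.35 × ln(915/408) = 5.35 × ln(2.24265) = 5.35 × 0.80766 = 4.3210 W/m².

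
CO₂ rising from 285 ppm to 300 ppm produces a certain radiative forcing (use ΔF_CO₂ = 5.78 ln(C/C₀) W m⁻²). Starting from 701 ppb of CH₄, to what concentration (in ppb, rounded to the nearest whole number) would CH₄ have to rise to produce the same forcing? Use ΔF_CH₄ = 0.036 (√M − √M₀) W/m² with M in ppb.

M ≈ 1205 ppb

CO₂ forcing: 5.78 × ln(300/285) = 5.78 × 0.051293 = 0.29647 W/m².
Set 0.036(√M − √701) = 0.29647: √M = 0.29647/0.036 + √701 = 8.2353 + 26.4764 = 34.7117.
M = (34.7117)² = 1204.90 ppb.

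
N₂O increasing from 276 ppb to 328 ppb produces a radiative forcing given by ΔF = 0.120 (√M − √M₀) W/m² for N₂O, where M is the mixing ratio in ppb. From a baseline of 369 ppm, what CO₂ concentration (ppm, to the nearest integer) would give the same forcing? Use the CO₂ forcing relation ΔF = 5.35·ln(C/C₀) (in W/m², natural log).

C ≈ 382 ppm

N₂O forcing: 0.120 × (√328 − √276) = 0.120 × (18.1108 − 16.6132) = 0.120 × 1.4976 = 0.17971 W/m².
Set 5.35 ln(C/369) = 0.17971: ln(C/369) = 0.17971/5.35 = 0.03359, so C = 369 × e^0.03359 = 369 × 1.03416 = 381.61 ppm.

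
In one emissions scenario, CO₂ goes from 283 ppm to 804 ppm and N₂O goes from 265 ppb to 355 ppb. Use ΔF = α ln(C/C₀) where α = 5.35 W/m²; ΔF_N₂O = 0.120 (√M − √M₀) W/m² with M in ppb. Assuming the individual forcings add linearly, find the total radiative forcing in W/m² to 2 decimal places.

ΔF = 5.89 W/m²

CO₂: 5.35 × ln(804/283) = 5.35 × ln(2.84099) = 5.35 × 1.04415 = 5.5862 W/m².
N₂O: 0.120 × (√355 − √265) = 0.120 × (18.8414 − 16.2788) = 0.120 × 2.5626 = 0.3075 W/m².
Total ΔF = 5.5862 + 0.3075 = 5.8937 W/m².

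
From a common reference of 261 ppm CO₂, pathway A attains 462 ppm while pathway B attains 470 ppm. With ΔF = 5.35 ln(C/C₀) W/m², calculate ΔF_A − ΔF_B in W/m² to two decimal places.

ΔF_A = 5.35 ln(462/261) = 5.35 × 0.57104 = 3.0551 W/m².
ΔF_B = 5.35 ln(470/261) = 5.35 × 0.58821 = 3.1469 W/m².
Difference: 3.0551 − 3.1469 = -0.0918 W/m².

ΔF_A − ΔF_B = -0.09 W/m²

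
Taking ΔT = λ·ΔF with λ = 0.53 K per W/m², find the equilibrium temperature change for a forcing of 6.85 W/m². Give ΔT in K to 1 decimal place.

ΔT = λ ΔF = 0.53 × 6.85 = 3.6305 K.

ΔT = 3.6 K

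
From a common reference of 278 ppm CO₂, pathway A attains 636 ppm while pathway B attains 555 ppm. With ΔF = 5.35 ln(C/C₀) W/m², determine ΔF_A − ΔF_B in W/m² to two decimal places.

ΔF_A = 5.35 ln(636/278) = 5.35 × 0.82758 = 4.4276 W/m².
ΔF_B = 5.35 ln(555/278) = 5.35 × 0.69135 = 3.6987 W/m².
Difference: 4.4276 − 3.6987 = 0.7289 W/m².

ΔF_A − ΔF_B = 0.73 W/m²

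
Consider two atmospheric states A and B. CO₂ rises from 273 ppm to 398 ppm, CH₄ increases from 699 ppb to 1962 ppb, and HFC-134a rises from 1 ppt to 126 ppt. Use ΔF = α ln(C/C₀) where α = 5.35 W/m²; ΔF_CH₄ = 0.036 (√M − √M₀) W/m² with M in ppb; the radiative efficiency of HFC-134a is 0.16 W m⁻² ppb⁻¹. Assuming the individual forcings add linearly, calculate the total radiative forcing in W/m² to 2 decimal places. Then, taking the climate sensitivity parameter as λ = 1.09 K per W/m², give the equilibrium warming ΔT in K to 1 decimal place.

CO₂: 5.35 × ln(398/273) = 5.35 × ln(1.45788) = 5.35 × 0.37698 = 2.0168 W/m².
CH₄: 0.036 × (√1962 − √699) = 0.036 × (44.2945 − 26.4386) = 0.036 × 17.8559 = 0.6428 W/m².
HFC-134a: Δ = 126 − 1 = 125 ppt = 0.125 ppb; ΔF = 0.16 × 0.125 = 0.0200 W/m².
Total ΔF = 2.0168 + 0.6428 + 0.0200 = 2.6796 W/m².
ΔT = λ ΔF = 1.09 × 2.68 = 2.9212 K.

ΔF = 2.68 W/m²; ΔT = 2.9 K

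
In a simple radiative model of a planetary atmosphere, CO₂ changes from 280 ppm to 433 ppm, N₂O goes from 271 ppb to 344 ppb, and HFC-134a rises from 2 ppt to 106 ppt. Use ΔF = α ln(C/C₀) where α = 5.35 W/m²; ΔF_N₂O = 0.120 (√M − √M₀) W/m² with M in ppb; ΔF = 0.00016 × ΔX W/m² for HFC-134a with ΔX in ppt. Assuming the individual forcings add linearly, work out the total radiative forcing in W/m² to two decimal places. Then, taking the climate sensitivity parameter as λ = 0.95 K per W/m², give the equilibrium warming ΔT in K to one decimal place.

ΔF = 2.60 W/m²; ΔT = 2.5 K

CO₂: 5.35 × ln(433/280) = 5.35 × ln(1.54643) = 5.35 × 0.43595 = 2.3323 W/m².
N₂O: 0.120 × (√344 − √271) = 0.120 × (18.5472 − 16.4621) = 0.120 × 2.0851 = 0.2502 W/m².
HFC-134a: ΔF = 0.00016 × (106 − 2) = 0.00016 × 104 = 0.0166 W/m².
Total ΔF = 2.3323 + 0.2502 + 0.0166 = 2.5991 W/m².
ΔT = λ ΔF = 0.95 × 2.60 = 2.4700 K.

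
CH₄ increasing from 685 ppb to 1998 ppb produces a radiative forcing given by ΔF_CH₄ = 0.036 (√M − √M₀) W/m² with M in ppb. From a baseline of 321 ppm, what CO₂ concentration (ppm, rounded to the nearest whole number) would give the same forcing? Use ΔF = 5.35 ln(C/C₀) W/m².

CH₄ forcing: 0.036 × (√1998 − √685) = 0.036 × (44.6990 − 26.1725) = 0.036 × 18.5265 = 0.66695 W/m².
Set 5.35 ln(C/321) = 0.66695: ln(C/321) = 0.66695/5.35 = 0.12466, so C = 321 × e^0.12466 = 321 × 1.13276 = 363.62 ppm.

C ≈ 364 ppm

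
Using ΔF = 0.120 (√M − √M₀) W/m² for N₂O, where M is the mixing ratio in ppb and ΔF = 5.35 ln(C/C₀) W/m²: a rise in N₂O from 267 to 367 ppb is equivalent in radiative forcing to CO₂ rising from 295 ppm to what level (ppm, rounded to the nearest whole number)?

N₂O forcing: 0.120 × (√367 − √267) = 0.120 × (19.1572 − 16.3401) = 0.120 × 2.8171 = 0.33805 W/m².
Set 5.35 ln(C/295) = 0.33805: ln(C/295) = 0.33805/5.35 = 0.06319, so C = 295 × e^0.06319 = 295 × 1.06523 = 314.24 ppm.

C ≈ 314 ppm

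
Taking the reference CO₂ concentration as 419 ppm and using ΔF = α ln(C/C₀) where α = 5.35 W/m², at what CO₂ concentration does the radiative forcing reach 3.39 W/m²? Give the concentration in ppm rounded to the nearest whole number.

C ≈ 790 ppm

Set 5.35 ln(C/419) = 3.39, so ln(C/419) = 3.39/5.35 = 0.63364.
Then C/419 = e^0.63364 = 1.88446, giving C = 419 × 1.88446 = 789.59 ppm.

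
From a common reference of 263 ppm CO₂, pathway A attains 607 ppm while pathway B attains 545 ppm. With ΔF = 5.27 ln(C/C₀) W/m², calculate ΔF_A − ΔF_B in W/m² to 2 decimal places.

ΔF_A = 5.27 ln(607/263) = 5.27 × 0.83637 = 4.4077 W/m².
ΔF_B = 5.27 ln(545/263) = 5.27 × 0.72863 = 3.8399 W/m².
Difference: 4.4077 − 3.8399 = 0.5678 W/m².

ΔF_A − ΔF_B = 0.57 W/m²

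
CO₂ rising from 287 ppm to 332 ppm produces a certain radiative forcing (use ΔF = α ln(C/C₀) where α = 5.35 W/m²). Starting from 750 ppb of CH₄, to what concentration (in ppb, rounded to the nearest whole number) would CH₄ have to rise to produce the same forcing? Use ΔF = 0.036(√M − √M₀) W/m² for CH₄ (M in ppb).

CO₂ forcing: 5.35 × ln(332/287) = 5.35 × 0.145653 = 0.77924 W/m².
Set 0.036(√M − √750) = 0.77924: √M = 0.77924/0.036 + √750 = 21.6456 + 27.3861 = 49.0317.
M = (49.0317)² = 2404.11 ppb.

M ≈ 2404 ppb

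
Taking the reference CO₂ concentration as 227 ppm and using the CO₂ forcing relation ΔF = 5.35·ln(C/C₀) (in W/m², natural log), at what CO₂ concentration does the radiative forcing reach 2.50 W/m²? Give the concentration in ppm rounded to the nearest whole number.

C ≈ 362 ppm

Set 5.35 ln(C/227) = 2.50, so ln(C/227) = 2.50/5.35 = 0.46729.
Then C/227 = e^0.46729 = 1.59566, giving C = 227 × 1.59566 = 362.21 ppm.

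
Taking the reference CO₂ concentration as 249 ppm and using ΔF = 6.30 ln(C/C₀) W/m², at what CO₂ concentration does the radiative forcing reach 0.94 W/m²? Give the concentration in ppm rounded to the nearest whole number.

C ≈ 289 ppm

Set 6.30 ln(C/249) = 0.94, so ln(C/249) = 0.94/6.30 = 0.14921.
Then C/249 = e^0.14921 = 1.16092, giving C = 249 × 1.16092 = 289.07 ppm.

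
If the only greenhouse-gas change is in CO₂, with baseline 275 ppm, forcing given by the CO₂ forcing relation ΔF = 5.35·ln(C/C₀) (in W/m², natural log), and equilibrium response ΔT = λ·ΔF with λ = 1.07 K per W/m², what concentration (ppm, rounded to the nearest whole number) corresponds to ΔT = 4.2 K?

C ≈ 573 ppm

Required forcing: ΔF = ΔT/λ = 4.2/1.07 = 3.9252 W/m².
Then ln(C/275) = ΔF/5.35 = 3.9252/5.35 = 0.73368.
So C = 275 × e^0.73368 = 275 × 2.08273 = 572.75 ppm.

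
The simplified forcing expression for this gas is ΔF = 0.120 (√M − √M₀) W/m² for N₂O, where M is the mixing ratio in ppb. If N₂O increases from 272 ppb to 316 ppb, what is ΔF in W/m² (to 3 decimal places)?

ΔF = 0.154 W/m²

N₂O: 0.120 × (√316 − √272) = 0.120 × (17.7764 − 16.4924) = 0.120 × 1.2840 = 0.1541 W/m².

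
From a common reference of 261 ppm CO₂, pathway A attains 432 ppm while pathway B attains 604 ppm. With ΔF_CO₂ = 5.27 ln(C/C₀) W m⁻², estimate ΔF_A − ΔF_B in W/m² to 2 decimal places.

ΔF_A = 5.27 ln(432/261) = 5.27 × 0.50391 = 2.6556 W/m².
ΔF_B = 5.27 ln(604/261) = 5.27 × 0.83905 = 4.4218 W/m².
Difference: 2.6556 − 4.4218 = -1.7662 W/m².
(Equivalently, ΔF_A − ΔF_B = 5.27 ln(432/604) = 5.27 × -0.33515 = -1.7662 W/m².)

ΔF_A − ΔF_B = -1.77 W/m²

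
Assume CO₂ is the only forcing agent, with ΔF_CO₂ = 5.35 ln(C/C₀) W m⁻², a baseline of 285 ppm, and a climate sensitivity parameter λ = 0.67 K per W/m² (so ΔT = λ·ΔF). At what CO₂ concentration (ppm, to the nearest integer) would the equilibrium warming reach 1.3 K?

Required forcing: ΔF = ΔT/λ = 1.3/0.67 = 1.9403 W/m².
Then ln(C/285) = ΔF/5.35 = 1.9403/5.35 = 0.36267.
So C = 285 × e^0.36267 = 285 × 1.43716 = 409.59 ppm.

C ≈ 410 ppm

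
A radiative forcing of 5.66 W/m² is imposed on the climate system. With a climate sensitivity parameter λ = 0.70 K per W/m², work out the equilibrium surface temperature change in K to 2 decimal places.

ΔT = λ ΔF = 0.70 × 5.66 = 3.9620 K.

ΔT = 3.96 K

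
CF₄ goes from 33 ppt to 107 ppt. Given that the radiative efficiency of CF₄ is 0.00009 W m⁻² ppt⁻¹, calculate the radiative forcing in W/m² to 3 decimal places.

CF₄: ΔF = 0.00009 × (107 − 33) = 0.00009 × 74 = 0.0067 W/m².

ΔF = 0.007 W/m²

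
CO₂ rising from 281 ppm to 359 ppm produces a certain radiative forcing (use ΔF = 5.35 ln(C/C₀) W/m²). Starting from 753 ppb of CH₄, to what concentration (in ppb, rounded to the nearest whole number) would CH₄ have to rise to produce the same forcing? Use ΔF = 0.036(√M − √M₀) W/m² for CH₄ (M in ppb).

CO₂ forcing: 5.35 × ln(359/281) = 5.35 × 0.244968 = 1.31058 W/m².
Set 0.036(√M − √753) = 1.31058: √M = 1.31058/0.036 + √753 = 36.4050 + 27.4408 = 63.8458.
M = (63.8458)² = 4076.29 ppb.

M ≈ 4076 ppb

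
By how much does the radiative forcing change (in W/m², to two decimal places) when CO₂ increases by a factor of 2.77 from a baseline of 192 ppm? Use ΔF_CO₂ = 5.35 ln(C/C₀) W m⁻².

Because the forcing depends only on the ratio C/C₀, the initial concentration does not enter.
ΔF = 5.35 × ln(2.77) = 5.35 × 1.01885 = 5.4508 W/m².

ΔF = 5.45 W/m²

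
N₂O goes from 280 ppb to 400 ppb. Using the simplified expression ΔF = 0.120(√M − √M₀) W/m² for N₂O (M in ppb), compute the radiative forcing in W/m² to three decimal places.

ΔF = 0.392 W/m²

N₂O: 0.120 × (√400 − √280) = 0.120 × (20.0000 − 16.7332) = 0.120 × 3.2668 = 0.3920 W/m².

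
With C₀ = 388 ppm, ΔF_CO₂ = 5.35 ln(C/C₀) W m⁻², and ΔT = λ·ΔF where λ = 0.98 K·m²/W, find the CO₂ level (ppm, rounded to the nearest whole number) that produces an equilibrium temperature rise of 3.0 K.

Required forcing: ΔF = ΔT/λ = 3.0/0.98 = 3.0612 W/m².
Then ln(C/388) = ΔF/5.35 = 3.0612/5.35 = 0.57219.
So C = 388 × e^0.57219 = 388 × 1.77214 = 687.59 ppm.

C ≈ 688 ppm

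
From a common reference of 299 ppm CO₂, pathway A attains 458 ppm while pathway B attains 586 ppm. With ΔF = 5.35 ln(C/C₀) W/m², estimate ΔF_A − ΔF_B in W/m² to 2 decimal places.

ΔF_A = 5.35 ln(458/299) = 5.35 × 0.42643 = 2.2814 W/m².
ΔF_B = 5.35 ln(586/299) = 5.35 × 0.67288 = 3.5999 W/m².
Difference: 2.2814 − 3.5999 = -1.3185 W/m².
(Equivalently, ΔF_A − ΔF_B = 5.35 ln(458/586) = 5.35 × -0.24645 = -1.3185 W/m².)

ΔF_A − ΔF_B = -1.32 W/m²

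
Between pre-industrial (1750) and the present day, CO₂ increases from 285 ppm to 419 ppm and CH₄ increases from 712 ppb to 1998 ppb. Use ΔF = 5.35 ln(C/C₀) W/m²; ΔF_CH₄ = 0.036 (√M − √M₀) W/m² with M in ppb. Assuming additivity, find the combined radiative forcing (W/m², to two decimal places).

CO₂: 5.35 × ln(419/285) = 5.35 × ln(1.47018) = 5.35 × 0.38538 = 2.0618 W/m².
CH₄: 0.036 × (√1998 − √712) = 0.036 × (44.6990 − 26.6833) = 0.036 × 18.0157 = 0.6486 W/m².
Total ΔF = 2.0618 + 0.6486 = 2.7104 W/m².

ΔF = 2.71 W/m²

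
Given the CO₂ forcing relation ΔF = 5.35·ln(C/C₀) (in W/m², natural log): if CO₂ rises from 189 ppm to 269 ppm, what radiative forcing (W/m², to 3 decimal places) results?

CO₂ absorption bands are partially saturated, so forcing scales with the logarithm of the concentration ratio.
CO₂: 5.35 × ln(269/189) = 5.35 × ln(1.42328) = 5.35 × 0.35296 = 1.8883 W/m².

ΔF = 1.888 W/m²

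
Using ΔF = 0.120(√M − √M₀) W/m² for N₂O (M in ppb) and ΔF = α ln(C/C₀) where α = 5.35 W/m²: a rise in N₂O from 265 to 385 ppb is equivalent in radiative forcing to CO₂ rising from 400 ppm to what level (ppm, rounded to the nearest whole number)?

C ≈ 431 ppm

N₂O forcing: 0.120 × (√385 − √265) = 0.120 × (19.6214 − 16.2788) = 0.120 × 3.3426 = 0.40111 W/m².
Set 5.35 ln(C/400) = 0.40111: ln(C/400) = 0.40111/5.35 = 0.07497, so C = 400 × e^0.07497 = 400 × 1.07785 = 431.14 ppm.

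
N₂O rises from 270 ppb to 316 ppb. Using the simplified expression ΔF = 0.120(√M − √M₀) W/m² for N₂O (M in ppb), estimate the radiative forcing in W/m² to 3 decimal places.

N₂O: 0.120 × (√316 − √270) = 0.120 × (17.7764 − 16.4317) = 0.120 × 1.3447 = 0.1614 W/m².

ΔF = 0.161 W/m²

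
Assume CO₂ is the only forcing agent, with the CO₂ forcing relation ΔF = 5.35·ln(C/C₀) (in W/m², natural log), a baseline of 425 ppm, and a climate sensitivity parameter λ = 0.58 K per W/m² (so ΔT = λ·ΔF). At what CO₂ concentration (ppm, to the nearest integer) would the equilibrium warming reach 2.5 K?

C ≈ 951 ppm

Required forcing: ΔF = ΔT/λ = 2.5/0.58 = 4.3103 W/m².
Then ln(C/425) = ΔF/5.35 = 4.3103/5.35 = 0.80566.
So C = 425 × e^0.80566 = 425 × 2.23817 = 951.22 ppm.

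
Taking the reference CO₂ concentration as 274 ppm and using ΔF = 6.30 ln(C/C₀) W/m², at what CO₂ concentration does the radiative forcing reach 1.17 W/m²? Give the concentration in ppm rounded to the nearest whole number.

Set 6.30 ln(C/274) = 1.17, so ln(C/274) = 1.17/6.30 = 0.18571.
Then C/274 = e^0.18571 = 1.20407, giving C = 274 × 1.20407 = 329.92 ppm.

C ≈ 330 ppm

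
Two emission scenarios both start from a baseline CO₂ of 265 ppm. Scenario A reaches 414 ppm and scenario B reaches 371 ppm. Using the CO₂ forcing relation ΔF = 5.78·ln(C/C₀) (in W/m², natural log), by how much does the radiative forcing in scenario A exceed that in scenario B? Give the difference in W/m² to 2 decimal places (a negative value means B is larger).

ΔF_A = 5.78 ln(414/265) = 5.78 × 0.44614 = 2.5787 W/m².
ΔF_B = 5.78 ln(371/265) = 5.78 × 0.33647 = 1.9448 W/m².
Difference: 2.5787 − 1.9448 = 0.6339 W/m².

ΔF_A − ΔF_B = 0.63 W/m²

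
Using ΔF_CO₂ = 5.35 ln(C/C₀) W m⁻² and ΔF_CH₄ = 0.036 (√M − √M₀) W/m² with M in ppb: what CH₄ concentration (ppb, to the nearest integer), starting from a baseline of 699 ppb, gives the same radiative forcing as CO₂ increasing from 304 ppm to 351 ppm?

M ≈ 2285 ppb

CO₂ forcing: 5.35 × ln(351/304) = 5.35 × 0.143759 = 0.76911 W/m².
Set 0.036(√M − √699) = 0.76911: √M = 0.76911/0.036 + √699 = 21.3642 + 26.4386 = 47.8028.
M = (47.8028)² = 2285.11 ppb.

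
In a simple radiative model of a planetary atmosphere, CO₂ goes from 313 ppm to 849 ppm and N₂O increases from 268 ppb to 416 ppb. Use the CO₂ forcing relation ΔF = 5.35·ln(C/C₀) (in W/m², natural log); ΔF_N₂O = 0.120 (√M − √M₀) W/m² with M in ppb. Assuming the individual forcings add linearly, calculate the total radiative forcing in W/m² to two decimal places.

ΔF = 5.82 W/m²

CO₂: 5.35 × ln(849/313) = 5.35 × ln(2.71246) = 5.35 × 0.99786 = 5.3386 W/m².
N₂O: 0.120 × (√416 − √268) = 0.120 × (20.3961 − 16.3707) = 0.120 × 4.0254 = 0.4830 W/m².
Total ΔF = 5.3386 + 0.4830 = 5.8216 W/m².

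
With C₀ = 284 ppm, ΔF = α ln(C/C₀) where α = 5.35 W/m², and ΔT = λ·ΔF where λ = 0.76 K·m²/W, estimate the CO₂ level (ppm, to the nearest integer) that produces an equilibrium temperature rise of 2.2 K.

Required forcing: ΔF = ΔT/λ = 2.2/0.76 = 2.8947 W/m².
Then ln(C/284) = ΔF/5.35 = 2.8947/5.35 = 0.54107.
So C = 284 × e^0.54107 = 284 × 1.71784 = 487.87 ppm.

C ≈ 488 ppm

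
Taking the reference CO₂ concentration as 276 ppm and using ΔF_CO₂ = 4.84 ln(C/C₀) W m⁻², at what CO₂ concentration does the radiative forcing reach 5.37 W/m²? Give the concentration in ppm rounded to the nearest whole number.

C ≈ 837 ppm

Set 4.84 ln(C/276) = 5.37, so ln(C/276) = 5.37/4.84 = 1.10950.
Then C/276 = e^1.10950 = 3.03284, giving C = 276 × 3.03284 = 837.06 ppm.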